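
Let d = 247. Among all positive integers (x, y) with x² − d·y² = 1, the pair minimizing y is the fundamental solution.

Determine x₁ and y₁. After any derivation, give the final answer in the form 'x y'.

[15; 1,2,1,1,9,1,9,1,1,2,1,30] for √247; ℓ=12 ⇒ convergent index 11
step 0: (15, 1)  from 15·(1,0) + (0,1)
…
step 2: (47, 3)  from 2·(16,1) + (15,1)
step 3: (63, 4)  from 1·(47,3) + (16,1)
step 4: (110, 7)  from 1·(63,4) + (47,3)
…
step 10: (61089, 3887)  from 2·(24203,1540) + (12683,807)
step 11: (85292, 5427)  from 1·(61089,3887) + (24203,1540)
(x₁, y₁) = (85292, 5427);  85292² − 247·5427² = 1 ✓

85292 5427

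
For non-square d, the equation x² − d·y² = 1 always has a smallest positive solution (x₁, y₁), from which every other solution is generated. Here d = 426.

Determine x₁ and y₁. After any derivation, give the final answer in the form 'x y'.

88751 4300

d=426: √d = [20; 1,1,1,3,2,6,2,3,1,1,1,40] (ℓ=12, even), read p_11/q_11
i=0: a=20 ⇒ p=20, q=1
…
i=2: a=1 ⇒ p=41, q=2
…
i=4: a=3 ⇒ p=227, q=11
…
i=6: a=6 ⇒ p=3323, q=161
…
i=8: a=3 ⇒ p=24809, q=1202
i=9: a=1 ⇒ p=31971, q=1549
i=10: a=1 ⇒ p=56780, q=2751
i=11: a=1 ⇒ p=88751, q=4300
fundamental: x₁=88751, y₁=4300  (since 7876740001 − 426·18490000 = 1)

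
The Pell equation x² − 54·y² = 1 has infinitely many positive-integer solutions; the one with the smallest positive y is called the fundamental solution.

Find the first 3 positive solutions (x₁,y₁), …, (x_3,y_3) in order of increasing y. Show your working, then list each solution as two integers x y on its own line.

485 66
470449 64020
456335045 62099334

[7; 2,1,6,1,2,14] for √54; ℓ=6 ⇒ convergent index 5
k=0  a_k=7  p_k/q_k = 7/1
…
k=2  a_k=1  p_k/q_k = 22/3
…
k=4  a_k=1  p_k/q_k = 169/23
k=5  a_k=2  p_k/q_k = 485/66
(x₁, y₁) = (485, 66);  485² − 54·66² = 1 ✓
(485+66√54)^2 = 470449 + 64020√54
(485+66√54)^3 = 456335045 + 62099334√54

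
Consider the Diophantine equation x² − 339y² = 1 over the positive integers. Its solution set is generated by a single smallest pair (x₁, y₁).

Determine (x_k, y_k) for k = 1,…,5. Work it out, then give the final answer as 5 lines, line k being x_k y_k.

97970 5321
19196241799 1042596740
3761311617998090 204286405230279
736991398411349512801 40027878239778270520
144406094600958511920229850 7843062462097867920458521

√339 → a₀=18, period (2,2,2,1,17,1,2,2,2,36); ℓ=10 even so k=9
a_0=18:  p_0=18·1+0=18,  q_0=18·0+1=1
a_1=2:  p_1=2·18+1=37,  q_1=2·1+0=2
…
a_3=2:  p_3=2·92+37=221,  q_3=2·5+2=12
a_4=1:  p_4=1·221+92=313,  q_4=1·12+5=17
…
a_8=2:  p_8=2·17252+5855=40359,  q_8=2·937+318=2192
a_9=2:  p_9=2·40359+17252=97970,  q_9=2·2192+937=5321
→ (97970, 5321).  Check: 97970²=9598120900, 339·5321²=9598120899, difference 1.
k=2:  x_2 = 97970·97970+339·5321·5321 = 19196241799,  y_2 = 97970·5321+5321·97970 = 1042596740
k=3:  x_3 = 97970·19196241799+339·5321·1042596740 = 3761311617998090,  y_3 = 97970·1042596740+5321·19196241799 = 204286405230279
k=4:  x_4 = 97970·3761311617998090+339·5321·204286405230279 = 736991398411349512801,  y_4 = 97970·204286405230279+5321·3761311617998090 = 40027878239778270520
k=5:  x_5 = 97970·736991398411349512801+339·5321·40027878239778270520 = 144406094600958511920229850,  y_5 = 97970·40027878239778270520+5321·736991398411349512801 = 7843062462097867920458521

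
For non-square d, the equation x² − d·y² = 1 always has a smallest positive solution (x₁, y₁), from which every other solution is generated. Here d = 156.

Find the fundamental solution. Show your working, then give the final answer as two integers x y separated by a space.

25 2

√156 = [12; 2,24, …], period ℓ=2 (even) → k=1
a_0=12:  p_0=12·1+0=12,  q_0=12·0+1=1
a_1=2:  p_1=2·12+1=25,  q_1=2·1+0=2
→ (25, 2).  Check: 25²=625, 156·2²=624, difference 1.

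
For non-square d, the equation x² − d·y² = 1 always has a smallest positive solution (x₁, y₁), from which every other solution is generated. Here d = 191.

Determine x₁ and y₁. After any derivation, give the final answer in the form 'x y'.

8994000 650783

[13; 1,4,1,1,3,…,4,1,26] for √191; ℓ=16 ⇒ convergent index 15
a_0=13:  p_0=13·1+0=13,  q_0=13·0+1=1
a_1=1:  p_1=1·13+1=14,  q_1=1·1+0=1
…
a_6=2:  p_6=2·539+152=1230,  q_6=2·39+11=89
…
a_8=13:  p_8=13·2999+1230=40217,  q_8=13·217+89=2910
a_9=2:  p_9=2·40217+2999=83433,  q_9=2·2910+217=6037
…
a_12=1:  p_12=1·704682+207083=911765,  q_12=1·50989+14984=65973
…
a_14=4:  p_14=4·1616447+911765=7377553,  q_14=4·116962+65973=533821
a_15=1:  p_15=1·7377553+1616447=8994000,  q_15=1·533821+116962=650783
→ (8994000, 650783).  Check: 8994000²=80892036000000, 191·650783²=80892035999999, difference 1.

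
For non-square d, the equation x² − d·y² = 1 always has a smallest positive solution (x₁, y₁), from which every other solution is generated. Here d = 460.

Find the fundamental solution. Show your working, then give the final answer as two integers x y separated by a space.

2535751 118230

d=460: √d = [21; 2,4,3,1,2,10,2,1,3,4,2,42] (ℓ=12, even), read p_11/q_11
a_0=21:  p_0=21·1+0=21,  q_0=21·0+1=1
a_1=2:  p_1=2·21+1=43,  q_1=2·1+0=2
a_2=4:  p_2=4·43+21=193,  q_2=4·2+1=9
…
a_5=2:  p_5=2·815+622=2252,  q_5=2·38+29=105
a_6=10:  p_6=10·2252+815=23335,  q_6=10·105+38=1088
a_7=2:  p_7=2·23335+2252=48922,  q_7=2·1088+105=2281
a_8=1:  p_8=1·48922+23335=72257,  q_8=1·2281+1088=3369
a_9=3:  p_9=3·72257+48922=265693,  q_9=3·3369+2281=12388
a_10=4:  p_10=4·265693+72257=1135029,  q_10=4·12388+3369=52921
a_11=2:  p_11=2·1135029+265693=2535751,  q_11=2·52921+12388=118230
fundamental: x₁=2535751, y₁=118230  (since 6430033134001 − 460·13978332900 = 1)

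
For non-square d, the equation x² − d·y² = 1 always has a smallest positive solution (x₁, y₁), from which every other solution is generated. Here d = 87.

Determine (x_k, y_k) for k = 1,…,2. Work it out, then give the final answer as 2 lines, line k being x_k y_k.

28 3
1567 168

d=87: √d = [9; 3,18] (ℓ=2, even), read p_1/q_1
a_0=9:  p_0=9·1+0=9,  q_0=9·0+1=1
a_1=3:  p_1=3·9+1=28,  q_1=3·1+0=3
(x₁, y₁) = (28, 3);  28² − 87·3² = 1 ✓
k=2:  x_2 = 28·28+87·3·3 = 1567,  y_2 = 28·3+3·28 = 168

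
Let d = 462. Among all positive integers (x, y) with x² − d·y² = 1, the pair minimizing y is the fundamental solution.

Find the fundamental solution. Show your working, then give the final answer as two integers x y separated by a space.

43 2

[21; 2,42] for √462; ℓ=2 ⇒ convergent index 1
step 0: (21, 1)  from 21·(1,0) + (0,1)
step 1: (43, 2)  from 2·(21,1) + (1,0)
fundamental: x₁=43, y₁=2  (since 1849 − 462·4 = 1)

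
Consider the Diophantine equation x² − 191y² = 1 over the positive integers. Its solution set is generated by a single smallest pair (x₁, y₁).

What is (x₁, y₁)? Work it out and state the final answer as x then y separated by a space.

√191 = [13; 1,4,1,1,3,…,4,1,26, …], period ℓ=16 (even) → k=15
a_0=13:  p_0=13·1+0=13,  q_0=13·0+1=1
…
a_8=13:  p_8=13·2999+1230=40217,  q_8=13·217+89=2910
…
a_10=2:  p_10=2·83433+40217=207083,  q_10=2·6037+2910=14984
a_11=3:  p_11=3·207083+83433=704682,  q_11=3·14984+6037=50989
…
a_13=1:  p_13=1·911765+704682=1616447,  q_13=1·65973+50989=116962
a_14=4:  p_14=4·1616447+911765=7377553,  q_14=4·116962+65973=533821
a_15=1:  p_15=1·7377553+1616447=8994000,  q_15=1·533821+116962=650783
(x₁, y₁) = (8994000, 650783);  8994000² − 191·650783² = 1 ✓

8994000 650783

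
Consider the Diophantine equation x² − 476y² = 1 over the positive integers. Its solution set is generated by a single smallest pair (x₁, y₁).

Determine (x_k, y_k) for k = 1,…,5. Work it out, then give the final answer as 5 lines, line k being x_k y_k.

28799 1320
1658764801 76029360
95541534979199 4379139075960
5503001330073139201 252229652421114720
316961870514011136719999 14527923515772226566600

d=476: √d = [21; 1,4,2,10,2,4,1,42] (ℓ=8, even), read p_7/q_7
k=0  a_k=21  p_k/q_k = 21/1
k=1  a_k=1  p_k/q_k = 22/1
k=2  a_k=4  p_k/q_k = 109/5
…
k=4  a_k=10  p_k/q_k = 2509/115
…
k=6  a_k=4  p_k/q_k = 23541/1079
k=7  a_k=1  p_k/q_k = 28799/1320
(x₁, y₁) = (28799, 1320);  28799² − 476·1320² = 1 ✓
k=2:  x_2 = 28799·28799+476·1320·1320 = 1658764801,  y_2 = 28799·1320+1320·28799 = 76029360
k=3:  x_3 = 28799·1658764801+476·1320·76029360 = 95541534979199,  y_3 = 28799·76029360+1320·1658764801 = 4379139075960
k=4:  x_4 = 28799·95541534979199+476·1320·4379139075960 = 5503001330073139201,  y_4 = 28799·4379139075960+1320·95541534979199 = 252229652421114720
k=5:  x_5 = 28799·5503001330073139201+476·1320·252229652421114720 = 316961870514011136719999,  y_5 = 28799·252229652421114720+1320·5503001330073139201 = 14527923515772226566600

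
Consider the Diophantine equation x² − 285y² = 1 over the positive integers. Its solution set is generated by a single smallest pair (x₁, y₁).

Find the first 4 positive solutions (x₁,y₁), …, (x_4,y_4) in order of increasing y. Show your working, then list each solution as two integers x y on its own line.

√285 = [16; 1,7,2,7,1,32, …], period ℓ=6 (even) → k=5
i=0: a=16 ⇒ p=16, q=1
i=1: a=1 ⇒ p=17, q=1
…
i=4: a=7 ⇒ p=2144, q=127
i=5: a=1 ⇒ p=2431, q=144
fundamental: x₁=2431, y₁=144  (since 5909761 − 285·20736 = 1)
(2431+144√285)^2 = 11819521 + 700128√285
(2431+144√285)^3 = 57466508671 + 3404022192√285
(2431+144√285)^4 = 279402153338881 + 16550355197376√285

2431 144
11819521 700128
57466508671 3404022192
279402153338881 16550355197376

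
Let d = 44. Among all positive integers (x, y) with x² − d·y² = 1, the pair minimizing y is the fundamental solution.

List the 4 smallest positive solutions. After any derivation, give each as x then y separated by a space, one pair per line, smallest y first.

199 30
79201 11940
31521799 4752090
12545596801 1891319880

[6; 1,1,1,2,1,1,1,12] for √44; ℓ=8 ⇒ convergent index 7
step 0: (6, 1)  from 6·(1,0) + (0,1)
…
step 2: (13, 2)  from 1·(7,1) + (6,1)
step 3: (20, 3)  from 1·(13,2) + (7,1)
…
step 5: (73, 11)  from 1·(53,8) + (20,3)
step 6: (126, 19)  from 1·(73,11) + (53,8)
step 7: (199, 30)  from 1·(126,19) + (73,11)
→ (199, 30).  Check: 199²=39601, 44·30²=39600, difference 1.
n=2: (199,30)∘(199,30) = (199·199+44·30·30, 199·30+30·199) = (79201,11940)
n=3: (79201,11940)∘(199,30) = (199·79201+44·30·11940, 199·11940+30·79201) = (31521799,4752090)
n=4: (31521799,4752090)∘(199,30) = (199·31521799+44·30·4752090, 199·4752090+30·31521799) = (12545596801,1891319880)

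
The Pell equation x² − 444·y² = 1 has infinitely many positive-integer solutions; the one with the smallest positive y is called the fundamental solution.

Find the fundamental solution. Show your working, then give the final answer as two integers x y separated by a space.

295 14

√444 → a₀=21, period (14,42); ℓ=2 even so k=1
i=0: a=21 ⇒ p=21, q=1
i=1: a=14 ⇒ p=295, q=14
→ (295, 14).  Check: 295²=87025, 444·14²=87024, difference 1.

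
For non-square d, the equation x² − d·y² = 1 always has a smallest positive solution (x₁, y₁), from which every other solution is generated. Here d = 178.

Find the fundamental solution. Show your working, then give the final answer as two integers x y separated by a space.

1601 120

d=178: √d = [13; 2,1,12,1,2,26] (ℓ=6, even), read p_5/q_5
i=0: a=13 ⇒ p=13, q=1
i=1: a=2 ⇒ p=27, q=2
…
i=3: a=12 ⇒ p=507, q=38
i=4: a=1 ⇒ p=547, q=41
i=5: a=2 ⇒ p=1601, q=120
→ (1601, 120).  Check: 1601²=2563201, 178·120²=2563200, difference 1.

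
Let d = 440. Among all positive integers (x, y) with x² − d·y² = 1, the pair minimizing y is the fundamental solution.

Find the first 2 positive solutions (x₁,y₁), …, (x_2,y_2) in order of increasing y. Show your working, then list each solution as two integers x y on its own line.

√440 = [20; 1,40, …], period ℓ=2 (even) → k=1
k=0  a_k=20  p_k/q_k = 20/1
k=1  a_k=1  p_k/q_k = 21/1
(x₁, y₁) = (21, 1);  21² − 440·1² = 1 ✓
(x_2, y_2) = (21·21 + 440·1·1, 21·1 + 1·21) = (881, 42)

21 1
881 42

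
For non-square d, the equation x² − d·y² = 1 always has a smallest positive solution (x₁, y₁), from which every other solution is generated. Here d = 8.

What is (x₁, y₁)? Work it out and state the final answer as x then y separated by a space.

√8 = [2; 1,4, …], period ℓ=2 (even) → k=1
step 0: (2, 1)  from 2·(1,0) + (0,1)
step 1: (3, 1)  from 1·(2,1) + (1,0)
(x₁, y₁) = (3, 1);  3² − 8·1² = 1 ✓

3 1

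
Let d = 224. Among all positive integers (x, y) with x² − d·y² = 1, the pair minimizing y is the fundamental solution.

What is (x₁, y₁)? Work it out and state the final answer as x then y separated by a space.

15 1

√224 = [14; 1,28, …], period ℓ=2 (even) → k=1
a_0=14:  p_0=14·1+0=14,  q_0=14·0+1=1
a_1=1:  p_1=1·14+1=15,  q_1=1·1+0=1
(x₁, y₁) = (15, 1);  15² − 224·1² = 1 ✓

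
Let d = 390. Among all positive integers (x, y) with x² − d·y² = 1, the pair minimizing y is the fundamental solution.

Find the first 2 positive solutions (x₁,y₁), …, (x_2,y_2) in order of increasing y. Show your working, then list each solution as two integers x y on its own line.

79 4
12481 632

d=390: √d = [19; 1,2,1,38] (ℓ=4, even), read p_3/q_3
step 0: (19, 1)  from 19·(1,0) + (0,1)
step 1: (20, 1)  from 1·(19,1) + (1,0)
step 2: (59, 3)  from 2·(20,1) + (19,1)
step 3: (79, 4)  from 1·(59,3) + (20,1)
(x₁, y₁) = (79, 4);  79² − 390·4² = 1 ✓
(x_2, y_2) = (79·79 + 390·4·4, 79·4 + 4·79) = (12481, 632)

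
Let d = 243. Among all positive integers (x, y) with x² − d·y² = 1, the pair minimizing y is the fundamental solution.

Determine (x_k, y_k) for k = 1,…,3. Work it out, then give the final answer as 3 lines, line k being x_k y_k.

70226 4505
9863382151 632736260
1385331749802026 88869073185015

[15; 1,1,2,3,15,3,2,1,1,30] for √243; ℓ=10 ⇒ convergent index 9
a_0=15:  p_0=15·1+0=15,  q_0=15·0+1=1
a_1=1:  p_1=1·15+1=16,  q_1=1·1+0=1
…
a_3=2:  p_3=2·31+16=78,  q_3=2·2+1=5
…
a_5=15:  p_5=15·265+78=4053,  q_5=15·17+5=260
…
a_8=1:  p_8=1·28901+12424=41325,  q_8=1·1854+797=2651
a_9=1:  p_9=1·41325+28901=70226,  q_9=1·2651+1854=4505
→ (70226, 4505).  Check: 70226²=4931691076, 243·4505²=4931691075, difference 1.
n=2: (70226,4505)∘(70226,4505) = (70226·70226+243·4505·4505, 70226·4505+4505·70226) = (9863382151,632736260)
n=3: (9863382151,632736260)∘(70226,4505) = (70226·9863382151+243·4505·632736260, 70226·632736260+4505·9863382151) = (1385331749802026,88869073185015)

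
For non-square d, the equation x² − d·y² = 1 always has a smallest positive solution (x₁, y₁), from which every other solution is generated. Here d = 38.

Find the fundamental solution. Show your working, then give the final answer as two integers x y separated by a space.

37 6

[6; 6,12] for √38; ℓ=2 ⇒ convergent index 1
i=0: a=6 ⇒ p=6, q=1
i=1: a=6 ⇒ p=37, q=6
→ (37, 6).  Check: 37²=1369, 38·6²=1368, difference 1.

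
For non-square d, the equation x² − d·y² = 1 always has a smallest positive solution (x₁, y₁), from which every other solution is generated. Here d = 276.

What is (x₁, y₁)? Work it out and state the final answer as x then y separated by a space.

d=276: √d = [16; 1,1,1,1,2,2,2,1,1,1,1,32] (ℓ=12, even), read p_11/q_11
i=0: a=16 ⇒ p=16, q=1
…
i=2: a=1 ⇒ p=33, q=2
…
i=4: a=1 ⇒ p=83, q=5
i=5: a=2 ⇒ p=216, q=13
…
i=7: a=2 ⇒ p=1246, q=75
…
i=9: a=1 ⇒ p=3007, q=181
i=10: a=1 ⇒ p=4768, q=287
i=11: a=1 ⇒ p=7775, q=468
fundamental: x₁=7775, y₁=468  (since 60450625 − 276·219024 = 1)

7775 468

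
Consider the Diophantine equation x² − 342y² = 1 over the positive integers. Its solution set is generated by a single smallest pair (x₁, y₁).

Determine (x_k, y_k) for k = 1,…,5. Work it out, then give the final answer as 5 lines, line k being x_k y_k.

√342 → a₀=18, period (2,36); ℓ=2 even so k=1
k=0  a_k=18  p_k/q_k = 18/1
k=1  a_k=2  p_k/q_k = 37/2
→ (37, 2).  Check: 37²=1369, 342·2²=1368, difference 1.
n=2: (37,2)∘(37,2) = (37·37+342·2·2, 37·2+2·37) = (2737,148)
n=3: (2737,148)∘(37,2) = (37·2737+342·2·148, 37·148+2·2737) = (202501,10950)
n=4: (202501,10950)∘(37,2) = (37·202501+342·2·10950, 37·10950+2·202501) = (14982337,810152)
n=5: (14982337,810152)∘(37,2) = (37·14982337+342·2·810152, 37·810152+2·14982337) = (1108490437,59940298)

37 2
2737 148
202501 10950
14982337 810152
1108490437 59940298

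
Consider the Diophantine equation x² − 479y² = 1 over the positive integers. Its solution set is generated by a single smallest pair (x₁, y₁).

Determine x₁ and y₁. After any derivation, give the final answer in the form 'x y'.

2989440 136591

√479 = [21; 1,7,1,3,2,21,2,3,1,7,1,42, …], period ℓ=12 (even) → k=11
i=0: a=21 ⇒ p=21, q=1
…
i=3: a=1 ⇒ p=197, q=9
…
i=6: a=21 ⇒ p=37075, q=1694
i=7: a=2 ⇒ p=75879, q=3467
…
i=10: a=7 ⇒ p=2648849, q=121029
i=11: a=1 ⇒ p=2989440, q=136591
(x₁, y₁) = (2989440, 136591);  2989440² − 479·136591² = 1 ✓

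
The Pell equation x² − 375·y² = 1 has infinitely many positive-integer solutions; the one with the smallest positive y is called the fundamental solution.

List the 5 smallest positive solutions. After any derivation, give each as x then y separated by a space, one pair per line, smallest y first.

√375 = [19; 2,1,2,1,5,1,2,1,2,38, …], period ℓ=10 (even) → k=9
step 0: (19, 1)  from 19·(1,0) + (0,1)
step 1: (39, 2)  from 2·(19,1) + (1,0)
step 2: (58, 3)  from 1·(39,2) + (19,1)
step 3: (155, 8)  from 2·(58,3) + (39,2)
step 4: (213, 11)  from 1·(155,8) + (58,3)
step 5: (1220, 63)  from 5·(213,11) + (155,8)
…
step 7: (4086, 211)  from 2·(1433,74) + (1220,63)
step 8: (5519, 285)  from 1·(4086,211) + (1433,74)
step 9: (15124, 781)  from 2·(5519,285) + (4086,211)
fundamental: x₁=15124, y₁=781  (since 228735376 − 375·609961 = 1)
(15124+781√375)^2 = 457470751 + 23623688√375
(15124+781√375)^3 = 13837575261124 + 714569313843√375
(15124+781√375)^4 = 418558976041008001 + 21614292581499376√375
(15124+781√375)^5 = 12660571893450834753124 + 653789121290623811405√375

15124 781
457470751 23623688
13837575261124 714569313843
418558976041008001 21614292581499376
12660571893450834753124 653789121290623811405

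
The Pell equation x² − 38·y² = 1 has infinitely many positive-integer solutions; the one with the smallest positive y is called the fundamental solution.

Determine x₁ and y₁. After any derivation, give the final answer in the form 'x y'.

37 6

[6; 6,12] for √38; ℓ=2 ⇒ convergent index 1
k=0  a_k=6  p_k/q_k = 6/1
k=1  a_k=6  p_k/q_k = 37/6
fundamental: x₁=37, y₁=6  (since 1369 − 38·36 = 1)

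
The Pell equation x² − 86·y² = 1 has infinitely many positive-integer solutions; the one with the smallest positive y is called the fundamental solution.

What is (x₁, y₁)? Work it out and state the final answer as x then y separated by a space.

10405 1122

d=86: √d = [9; 3,1,1,1,8,1,1,1,3,18] (ℓ=10, even), read p_9/q_9
a_0=9:  p_0=9·1+0=9,  q_0=9·0+1=1
a_1=3:  p_1=3·9+1=28,  q_1=3·1+0=3
a_2=1:  p_2=1·28+9=37,  q_2=1·3+1=4
a_3=1:  p_3=1·37+28=65,  q_3=1·4+3=7
a_4=1:  p_4=1·65+37=102,  q_4=1·7+4=11
a_5=8:  p_5=8·102+65=881,  q_5=8·11+7=95
a_6=1:  p_6=1·881+102=983,  q_6=1·95+11=106
a_7=1:  p_7=1·983+881=1864,  q_7=1·106+95=201
a_8=1:  p_8=1·1864+983=2847,  q_8=1·201+106=307
a_9=3:  p_9=3·2847+1864=10405,  q_9=3·307+201=1122
(x₁, y₁) = (10405, 1122);  10405² − 86·1122² = 1 ✓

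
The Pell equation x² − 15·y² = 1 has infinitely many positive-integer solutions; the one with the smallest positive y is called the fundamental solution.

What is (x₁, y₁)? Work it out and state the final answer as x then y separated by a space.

4 1

√15 = [3; 1,6, …], period ℓ=2 (even) → k=1
i=0: a=3 ⇒ p=3, q=1
i=1: a=1 ⇒ p=4, q=1
fundamental: x₁=4, y₁=1  (since 16 − 15·1 = 1)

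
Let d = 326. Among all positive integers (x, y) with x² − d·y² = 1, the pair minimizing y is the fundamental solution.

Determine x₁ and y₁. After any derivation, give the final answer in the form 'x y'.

325 18

√326 = [18; 18,36, …], period ℓ=2 (even) → k=1
step 0: (18, 1)  from 18·(1,0) + (0,1)
step 1: (325, 18)  from 18·(18,1) + (1,0)
(x₁, y₁) = (325, 18);  325² − 326·18² = 1 ✓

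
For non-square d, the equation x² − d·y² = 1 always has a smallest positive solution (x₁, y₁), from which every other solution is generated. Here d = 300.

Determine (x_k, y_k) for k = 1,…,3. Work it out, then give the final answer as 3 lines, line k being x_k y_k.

1351 78
3650401 210756
9863382151 569462634

d=300: √d = [17; 3,8,3,34] (ℓ=4, even), read p_3/q_3
i=0: a=17 ⇒ p=17, q=1
i=1: a=3 ⇒ p=52, q=3
i=2: a=8 ⇒ p=433, q=25
i=3: a=3 ⇒ p=1351, q=78
→ (1351, 78).  Check: 1351²=1825201, 300·78²=1825200, difference 1.
n=2: (1351,78)∘(1351,78) = (1351·1351+300·78·78, 1351·78+78·1351) = (3650401,210756)
n=3: (3650401,210756)∘(1351,78) = (1351·3650401+300·78·210756, 1351·210756+78·3650401) = (9863382151,569462634)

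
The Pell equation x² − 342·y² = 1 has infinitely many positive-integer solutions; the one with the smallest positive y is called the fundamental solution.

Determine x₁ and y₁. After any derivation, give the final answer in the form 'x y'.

37 2

√342 = [18; 2,36, …], period ℓ=2 (even) → k=1
a_0=18:  p_0=18·1+0=18,  q_0=18·0+1=1
a_1=2:  p_1=2·18+1=37,  q_1=2·1+0=2
fundamental: x₁=37, y₁=2  (since 1369 − 342·4 = 1)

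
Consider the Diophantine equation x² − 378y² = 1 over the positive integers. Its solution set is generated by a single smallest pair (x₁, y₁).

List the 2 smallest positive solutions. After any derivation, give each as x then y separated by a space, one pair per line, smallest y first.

8749 450
153090001 7874100

√378 → a₀=19, period (2,3,1,4,1,3,2,38); ℓ=8 even so k=7
i=0: a=19 ⇒ p=19, q=1
i=1: a=2 ⇒ p=39, q=2
…
i=3: a=1 ⇒ p=175, q=9
…
i=6: a=3 ⇒ p=3869, q=199
i=7: a=2 ⇒ p=8749, q=450
→ (8749, 450).  Check: 8749²=76545001, 378·450²=76545000, difference 1.
(8749+450√378)^2 = 153090001 + 7874100√378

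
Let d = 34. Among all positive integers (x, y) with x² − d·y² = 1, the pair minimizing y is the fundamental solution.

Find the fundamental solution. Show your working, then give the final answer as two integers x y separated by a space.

√34 → a₀=5, period (1,4,1,10); ℓ=4 even so k=3
step 0: (5, 1)  from 5·(1,0) + (0,1)
…
step 2: (29, 5)  from 4·(6,1) + (5,1)
step 3: (35, 6)  from 1·(29,5) + (6,1)
fundamental: x₁=35, y₁=6  (since 1225 − 34·36 = 1)

35 6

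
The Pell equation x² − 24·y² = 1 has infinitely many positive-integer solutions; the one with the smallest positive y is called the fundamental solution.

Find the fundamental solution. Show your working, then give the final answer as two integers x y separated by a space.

5 1

d=24: √d = [4; 1,8] (ℓ=2, even), read p_1/q_1
a_0=4:  p_0=4·1+0=4,  q_0=4·0+1=1
a_1=1:  p_1=1·4+1=5,  q_1=1·1+0=1
→ (5, 1).  Check: 5²=25, 24·1²=24, difference 1.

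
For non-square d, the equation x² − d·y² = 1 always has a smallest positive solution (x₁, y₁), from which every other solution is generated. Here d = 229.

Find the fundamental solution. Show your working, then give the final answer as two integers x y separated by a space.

5848201 386460

d=229: √d = [15; 7,1,1,7,30] (ℓ=5, odd), read p_9/q_9
a_0=15:  p_0=15·1+0=15,  q_0=15·0+1=1
…
a_5=30:  p_5=30·1710+227=51527,  q_5=30·113+15=3405
…
a_7=1:  p_7=1·362399+51527=413926,  q_7=1·23948+3405=27353
a_8=1:  p_8=1·413926+362399=776325,  q_8=1·27353+23948=51301
a_9=7:  p_9=7·776325+413926=5848201,  q_9=7·51301+27353=386460
fundamental: x₁=5848201, y₁=386460  (since 34201454936401 − 229·149351331600 = 1)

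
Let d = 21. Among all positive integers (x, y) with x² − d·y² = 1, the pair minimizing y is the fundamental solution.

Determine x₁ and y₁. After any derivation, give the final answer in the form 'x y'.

55 12

√21 = [4; 1,1,2,1,1,8, …], period ℓ=6 (even) → k=5
step 0: (4, 1)  from 4·(1,0) + (0,1)
step 1: (5, 1)  from 1·(4,1) + (1,0)
step 2: (9, 2)  from 1·(5,1) + (4,1)
…
step 4: (32, 7)  from 1·(23,5) + (9,2)
step 5: (55, 12)  from 1·(32,7) + (23,5)
fundamental: x₁=55, y₁=12  (since 3025 − 21·144 = 1)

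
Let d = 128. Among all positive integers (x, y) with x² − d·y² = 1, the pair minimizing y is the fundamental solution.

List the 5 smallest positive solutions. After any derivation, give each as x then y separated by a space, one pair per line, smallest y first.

577 51
665857 58854
768398401 67917465
886731088897 78376695756
1023286908188737 90446638984959

[11; 3,5,3,22] for √128; ℓ=4 ⇒ convergent index 3
a_0=11:  p_0=11·1+0=11,  q_0=11·0+1=1
…
a_2=5:  p_2=5·34+11=181,  q_2=5·3+1=16
a_3=3:  p_3=3·181+34=577,  q_3=3·16+3=51
→ (577, 51).  Check: 577²=332929, 128·51²=332928, difference 1.
n=2: (577,51)∘(577,51) = (577·577+128·51·51, 577·51+51·577) = (665857,58854)
n=3: (665857,58854)∘(577,51) = (577·665857+128·51·58854, 577·58854+51·665857) = (768398401,67917465)
n=4: (768398401,67917465)∘(577,51) = (577·768398401+128·51·67917465, 577·67917465+51·768398401) = (886731088897,78376695756)
n=5: (886731088897,78376695756)∘(577,51) = (577·886731088897+128·51·78376695756, 577·78376695756+51·886731088897) = (1023286908188737,90446638984959)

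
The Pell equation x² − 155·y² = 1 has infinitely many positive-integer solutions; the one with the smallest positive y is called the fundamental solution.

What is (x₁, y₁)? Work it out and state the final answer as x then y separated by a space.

249 20

√155 = [12; 2,4,2,24, …], period ℓ=4 (even) → k=3
step 0: (12, 1)  from 12·(1,0) + (0,1)
…
step 2: (112, 9)  from 4·(25,2) + (12,1)
step 3: (249, 20)  from 2·(112,9) + (25,2)
(x₁, y₁) = (249, 20);  249² − 155·20² = 1 ✓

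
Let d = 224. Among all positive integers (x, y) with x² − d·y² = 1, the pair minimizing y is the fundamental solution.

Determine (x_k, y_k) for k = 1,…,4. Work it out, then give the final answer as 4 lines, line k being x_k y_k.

[14; 1,28] for √224; ℓ=2 ⇒ convergent index 1
step 0: (14, 1)  from 14·(1,0) + (0,1)
step 1: (15, 1)  from 1·(14,1) + (1,0)
(x₁, y₁) = (15, 1);  15² − 224·1² = 1 ✓
k=2:  x_2 = 15·15+224·1·1 = 449,  y_2 = 15·1+1·15 = 30
k=3:  x_3 = 15·449+224·1·30 = 13455,  y_3 = 15·30+1·449 = 899
k=4:  x_4 = 15·13455+224·1·899 = 403201,  y_4 = 15·899+1·13455 = 26940

15 1
449 30
13455 899
403201 26940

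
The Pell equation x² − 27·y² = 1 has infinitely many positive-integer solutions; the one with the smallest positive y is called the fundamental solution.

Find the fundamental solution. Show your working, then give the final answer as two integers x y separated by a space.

26 5

√27 → a₀=5, period (5,10); ℓ=2 even so k=1
k=0  a_k=5  p_k/q_k = 5/1
k=1  a_k=5  p_k/q_k = 26/5
→ (26, 5).  Check: 26²=676, 27·5²=675, difference 1.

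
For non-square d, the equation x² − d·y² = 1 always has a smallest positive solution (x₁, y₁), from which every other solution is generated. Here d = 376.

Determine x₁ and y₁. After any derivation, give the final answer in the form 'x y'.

√376 = [19; 2,1,1,3,1,…,1,2,38, …], period ℓ=16 (even) → k=15
step 0: (19, 1)  from 19·(1,0) + (0,1)
…
step 2: (58, 3)  from 1·(39,2) + (19,1)
…
step 5: (446, 23)  from 1·(349,18) + (97,5)
step 6: (1241, 64)  from 2·(446,23) + (349,18)
…
step 8: (12953, 668)  from 4·(2928,151) + (1241,64)
…
step 10: (70621, 3642)  from 2·(28834,1487) + (12953,668)
…
step 14: (837427, 43187)  from 1·(468441,24158) + (368986,19029)
step 15: (2143295, 110532)  from 2·(837427,43187) + (468441,24158)
fundamental: x₁=2143295, y₁=110532  (since 4593713457025 − 376·12217323024 = 1)

2143295 110532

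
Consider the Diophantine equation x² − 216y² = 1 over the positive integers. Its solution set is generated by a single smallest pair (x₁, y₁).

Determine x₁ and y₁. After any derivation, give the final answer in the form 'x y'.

d=216: √d = [14; 1,2,3,2,1,28] (ℓ=6, even), read p_5/q_5
step 0: (14, 1)  from 14·(1,0) + (0,1)
step 1: (15, 1)  from 1·(14,1) + (1,0)
step 2: (44, 3)  from 2·(15,1) + (14,1)
step 3: (147, 10)  from 3·(44,3) + (15,1)
step 4: (338, 23)  from 2·(147,10) + (44,3)
step 5: (485, 33)  from 1·(338,23) + (147,10)
fundamental: x₁=485, y₁=33  (since 235225 − 216·1089 = 1)

485 33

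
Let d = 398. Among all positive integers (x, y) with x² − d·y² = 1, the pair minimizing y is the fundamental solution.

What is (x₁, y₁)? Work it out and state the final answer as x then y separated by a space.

399 20

√398 → a₀=19, period (1,18,1,38); ℓ=4 even so k=3
a_0=19:  p_0=19·1+0=19,  q_0=19·0+1=1
a_1=1:  p_1=1·19+1=20,  q_1=1·1+0=1
a_2=18:  p_2=18·20+19=379,  q_2=18·1+1=19
a_3=1:  p_3=1·379+20=399,  q_3=1·19+1=20
(x₁, y₁) = (399, 20);  399² − 398·20² = 1 ✓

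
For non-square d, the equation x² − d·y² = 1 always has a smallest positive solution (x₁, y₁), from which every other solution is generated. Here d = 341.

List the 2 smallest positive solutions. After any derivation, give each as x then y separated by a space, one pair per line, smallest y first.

10626551 575460
225847172311201 12230310076920

d=341: √d = [18; 2,6,1,8,2,…,6,2,36] (ℓ=14, even), read p_13/q_13
a_0=18:  p_0=18·1+0=18,  q_0=18·0+1=1
…
a_3=1:  p_3=1·240+37=277,  q_3=1·13+2=15
a_4=8:  p_4=8·277+240=2456,  q_4=8·15+13=133
a_5=2:  p_5=2·2456+277=5189,  q_5=2·133+15=281
…
a_7=2:  p_7=2·7645+5189=20479,  q_7=2·414+281=1109
…
a_9=2:  p_9=2·28124+20479=76727,  q_9=2·1523+1109=4155
a_10=8:  p_10=8·76727+28124=641940,  q_10=8·4155+1523=34763
…
a_12=6:  p_12=6·718667+641940=4953942,  q_12=6·38918+34763=268271
a_13=2:  p_13=2·4953942+718667=10626551,  q_13=2·268271+38918=575460
→ (10626551, 575460).  Check: 10626551²=112923586155601, 341·575460²=112923586155600, difference 1.
k=2:  x_2 = 10626551·10626551+341·575460·575460 = 225847172311201,  y_2 = 10626551·575460+575460·10626551 = 12230310076920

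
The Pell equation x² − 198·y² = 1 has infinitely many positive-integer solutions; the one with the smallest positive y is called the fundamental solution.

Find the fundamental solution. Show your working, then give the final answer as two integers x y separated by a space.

197 14

√198 = [14; 14,28, …], period ℓ=2 (even) → k=1
a_0=14:  p_0=14·1+0=14,  q_0=14·0+1=1
a_1=14:  p_1=14·14+1=197,  q_1=14·1+0=14
fundamental: x₁=197, y₁=14  (since 38809 − 198·196 = 1)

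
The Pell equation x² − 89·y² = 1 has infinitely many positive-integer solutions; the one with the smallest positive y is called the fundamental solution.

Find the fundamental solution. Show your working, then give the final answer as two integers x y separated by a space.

√89 → a₀=9, period (2,3,3,2,18); ℓ=5 odd so k=9
k=0  a_k=9  p_k/q_k = 9/1
k=1  a_k=2  p_k/q_k = 19/2
k=2  a_k=3  p_k/q_k = 66/7
…
k=6  a_k=2  p_k/q_k = 18934/2007
k=7  a_k=3  p_k/q_k = 66019/6998
k=8  a_k=3  p_k/q_k = 216991/23001
k=9  a_k=2  p_k/q_k = 500001/53000
(x₁, y₁) = (500001, 53000);  500001² − 89·53000² = 1 ✓

500001 53000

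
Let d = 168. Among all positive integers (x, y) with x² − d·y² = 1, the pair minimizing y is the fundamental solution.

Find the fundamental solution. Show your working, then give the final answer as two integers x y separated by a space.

d=168: √d = [12; 1,24] (ℓ=2, even), read p_1/q_1
a_0=12:  p_0=12·1+0=12,  q_0=12·0+1=1
a_1=1:  p_1=1·12+1=13,  q_1=1·1+0=1
→ (13, 1).  Check: 13²=169, 168·1²=168, difference 1.

13 1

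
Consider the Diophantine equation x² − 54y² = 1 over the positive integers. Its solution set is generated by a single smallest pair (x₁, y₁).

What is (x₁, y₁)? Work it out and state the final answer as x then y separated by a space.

485 66

√54 = [7; 2,1,6,1,2,14, …], period ℓ=6 (even) → k=5
step 0: (7, 1)  from 7·(1,0) + (0,1)
…
step 2: (22, 3)  from 1·(15,2) + (7,1)
step 3: (147, 20)  from 6·(22,3) + (15,2)
step 4: (169, 23)  from 1·(147,20) + (22,3)
step 5: (485, 66)  from 2·(169,23) + (147,20)
→ (485, 66).  Check: 485²=235225, 54·66²=235224, difference 1.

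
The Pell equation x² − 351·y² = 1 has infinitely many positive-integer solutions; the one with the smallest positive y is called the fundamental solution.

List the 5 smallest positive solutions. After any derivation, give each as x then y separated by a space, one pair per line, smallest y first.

62425 3332
7793761249 416000200
973051091875225 51937624966668
121485428812828080001 6484412476672499600
15167455786308534696249625 809578897660623950093332

√351 → a₀=18, period (1,2,1,3,2,2,2,3,1,2,1,36); ℓ=12 even so k=11
a_0=18:  p_0=18·1+0=18,  q_0=18·0+1=1
a_1=1:  p_1=1·18+1=19,  q_1=1·1+0=1
…
a_5=2:  p_5=2·281+75=637,  q_5=2·15+4=34
…
a_8=3:  p_8=3·3747+1555=12796,  q_8=3·200+83=683
a_9=1:  p_9=1·12796+3747=16543,  q_9=1·683+200=883
a_10=2:  p_10=2·16543+12796=45882,  q_10=2·883+683=2449
a_11=1:  p_11=1·45882+16543=62425,  q_11=1·2449+883=3332
→ (62425, 3332).  Check: 62425²=3896880625, 351·3332²=3896880624, difference 1.
n=2: (62425,3332)∘(62425,3332) = (62425·62425+351·3332·3332, 62425·3332+3332·62425) = (7793761249,416000200)
n=3: (7793761249,416000200)∘(62425,3332) = (62425·7793761249+351·3332·416000200, 62425·416000200+3332·7793761249) = (973051091875225,51937624966668)
n=4: (973051091875225,51937624966668)∘(62425,3332) = (62425·973051091875225+351·3332·51937624966668, 62425·51937624966668+3332·973051091875225) = (121485428812828080001,6484412476672499600)
n=5: (121485428812828080001,6484412476672499600)∘(62425,3332) = (62425·121485428812828080001+351·3332·6484412476672499600, 62425·6484412476672499600+3332·121485428812828080001) = (15167455786308534696249625,809578897660623950093332)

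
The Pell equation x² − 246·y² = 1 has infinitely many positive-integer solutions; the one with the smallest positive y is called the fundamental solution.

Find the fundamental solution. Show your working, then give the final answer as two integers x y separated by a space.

88805 5662

√246 = [15; 1,2,5,1,14,1,5,2,1,30, …], period ℓ=10 (even) → k=9
k=0  a_k=15  p_k/q_k = 15/1
k=1  a_k=1  p_k/q_k = 16/1
…
k=3  a_k=5  p_k/q_k = 251/16
k=4  a_k=1  p_k/q_k = 298/19
k=5  a_k=14  p_k/q_k = 4423/282
…
k=8  a_k=2  p_k/q_k = 60777/3875
k=9  a_k=1  p_k/q_k = 88805/5662
fundamental: x₁=88805, y₁=5662  (since 7886328025 − 246·32058244 = 1)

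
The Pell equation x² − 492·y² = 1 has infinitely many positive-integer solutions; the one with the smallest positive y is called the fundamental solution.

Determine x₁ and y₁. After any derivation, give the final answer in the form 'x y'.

[22; 5,1,1,10,1,1,5,44] for √492; ℓ=8 ⇒ convergent index 7
a_0=22:  p_0=22·1+0=22,  q_0=22·0+1=1
…
a_2=1:  p_2=1·111+22=133,  q_2=1·5+1=6
a_3=1:  p_3=1·133+111=244,  q_3=1·6+5=11
a_4=10:  p_4=10·244+133=2573,  q_4=10·11+6=116
a_5=1:  p_5=1·2573+244=2817,  q_5=1·116+11=127
a_6=1:  p_6=1·2817+2573=5390,  q_6=1·127+116=243
a_7=5:  p_7=5·5390+2817=29767,  q_7=5·243+127=1342
fundamental: x₁=29767, y₁=1342  (since 886074289 − 492·1800964 = 1)

29767 1342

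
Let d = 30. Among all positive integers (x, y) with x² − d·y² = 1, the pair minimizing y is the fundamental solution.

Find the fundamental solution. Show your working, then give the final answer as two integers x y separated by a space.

11 2

√30 = [5; 2,10, …], period ℓ=2 (even) → k=1
k=0  a_k=5  p_k/q_k = 5/1
k=1  a_k=2  p_k/q_k = 11/2
(x₁, y₁) = (11, 2);  11² − 30·2² = 1 ✓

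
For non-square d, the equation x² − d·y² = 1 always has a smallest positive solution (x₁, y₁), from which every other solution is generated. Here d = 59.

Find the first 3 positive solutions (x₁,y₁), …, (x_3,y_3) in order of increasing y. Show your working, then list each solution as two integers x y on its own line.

530 69
561799 73140
595506410 77528331

d=59: √d = [7; 1,2,7,2,1,14] (ℓ=6, even), read p_5/q_5
i=0: a=7 ⇒ p=7, q=1
…
i=4: a=2 ⇒ p=361, q=47
i=5: a=1 ⇒ p=530, q=69
(x₁, y₁) = (530, 69);  530² − 59·69² = 1 ✓
(x_2, y_2) = (530·530 + 59·69·69, 530·69 + 69·530) = (561799, 73140)
(x_3, y_3) = (530·561799 + 59·69·73140, 530·73140 + 69·561799) = (595506410, 77528331)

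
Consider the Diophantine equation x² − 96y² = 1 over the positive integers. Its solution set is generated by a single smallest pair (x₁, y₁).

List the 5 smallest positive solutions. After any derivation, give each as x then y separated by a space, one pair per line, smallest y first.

√96 = [9; 1,3,1,18, …], period ℓ=4 (even) → k=3
a_0=9:  p_0=9·1+0=9,  q_0=9·0+1=1
…
a_2=3:  p_2=3·10+9=39,  q_2=3·1+1=4
a_3=1:  p_3=1·39+10=49,  q_3=1·4+1=5
fundamental: x₁=49, y₁=5  (since 2401 − 96·25 = 1)
k=2:  x_2 = 49·49+96·5·5 = 4801,  y_2 = 49·5+5·49 = 490
k=3:  x_3 = 49·4801+96·5·490 = 470449,  y_3 = 49·490+5·4801 = 48015
k=4:  x_4 = 49·470449+96·5·48015 = 46099201,  y_4 = 49·48015+5·470449 = 4704980
k=5:  x_5 = 49·46099201+96·5·4704980 = 4517251249,  y_5 = 49·4704980+5·46099201 = 461040025

49 5
4801 490
470449 48015
46099201 4704980
4517251249 461040025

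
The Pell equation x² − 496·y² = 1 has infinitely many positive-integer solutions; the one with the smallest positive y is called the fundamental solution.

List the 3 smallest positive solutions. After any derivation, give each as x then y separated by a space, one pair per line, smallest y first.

4620799 207480
42703566796801 1917446753040
394649197502177907199 17720272078000750440

[22; 3,1,2,4,1,…,1,3,44] for √496; ℓ=16 ⇒ convergent index 15
k=0  a_k=22  p_k/q_k = 22/1
…
k=2  a_k=1  p_k/q_k = 89/4
…
k=4  a_k=4  p_k/q_k = 1069/48
k=5  a_k=1  p_k/q_k = 1314/59
k=6  a_k=1  p_k/q_k = 2383/107
…
k=8  a_k=2  p_k/q_k = 14543/653
k=9  a_k=2  p_k/q_k = 35166/1579
…
k=11  a_k=1  p_k/q_k = 84875/3811
…
k=14  a_k=1  p_k/q_k = 1252502/56239
k=15  a_k=3  p_k/q_k = 4620799/207480
fundamental: x₁=4620799, y₁=207480  (since 21351783398401 − 496·43047950400 = 1)
(x_2, y_2) = (4620799·4620799 + 496·207480·207480, 4620799·207480 + 207480·4620799) = (42703566796801, 1917446753040)
(x_3, y_3) = (4620799·42703566796801 + 496·207480·1917446753040, 4620799·1917446753040 + 207480·42703566796801) = (394649197502177907199, 17720272078000750440)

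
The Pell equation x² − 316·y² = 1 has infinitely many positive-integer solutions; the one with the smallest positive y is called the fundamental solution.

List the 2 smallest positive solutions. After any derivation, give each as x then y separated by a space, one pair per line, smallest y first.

12799 720
327628801 18430560

√316 → a₀=17, period (1,3,2,8,2,3,1,34); ℓ=8 even so k=7
step 0: (17, 1)  from 17·(1,0) + (0,1)
…
step 2: (71, 4)  from 3·(18,1) + (17,1)
step 3: (160, 9)  from 2·(71,4) + (18,1)
…
step 5: (2862, 161)  from 2·(1351,76) + (160,9)
step 6: (9937, 559)  from 3·(2862,161) + (1351,76)
step 7: (12799, 720)  from 1·(9937,559) + (2862,161)
(x₁, y₁) = (12799, 720);  12799² − 316·720² = 1 ✓
k=2:  x_2 = 12799·12799+316·720·720 = 327628801,  y_2 = 12799·720+720·12799 = 18430560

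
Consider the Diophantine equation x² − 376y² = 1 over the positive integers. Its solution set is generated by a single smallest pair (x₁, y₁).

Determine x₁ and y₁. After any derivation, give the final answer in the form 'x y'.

2143295 110532

√376 = [19; 2,1,1,3,1,…,1,2,38, …], period ℓ=16 (even) → k=15
i=0: a=19 ⇒ p=19, q=1
…
i=2: a=1 ⇒ p=58, q=3
i=3: a=1 ⇒ p=97, q=5
i=4: a=3 ⇒ p=349, q=18
…
i=11: a=1 ⇒ p=99455, q=5129
i=12: a=3 ⇒ p=368986, q=19029
…
i=14: a=1 ⇒ p=837427, q=43187
i=15: a=2 ⇒ p=2143295, q=110532
fundamental: x₁=2143295, y₁=110532  (since 4593713457025 − 376·12217323024 = 1)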